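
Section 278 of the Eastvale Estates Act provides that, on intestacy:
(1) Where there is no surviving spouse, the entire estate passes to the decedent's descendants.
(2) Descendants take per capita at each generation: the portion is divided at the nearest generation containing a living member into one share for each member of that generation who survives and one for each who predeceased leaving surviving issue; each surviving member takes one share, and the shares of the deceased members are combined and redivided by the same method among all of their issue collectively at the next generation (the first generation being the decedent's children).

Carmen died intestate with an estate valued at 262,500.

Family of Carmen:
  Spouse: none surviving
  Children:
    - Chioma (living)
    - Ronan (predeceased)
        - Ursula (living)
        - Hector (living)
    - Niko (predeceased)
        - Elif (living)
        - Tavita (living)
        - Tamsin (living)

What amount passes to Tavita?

The entire 262,500 passes to the descendants.
That amount (262,500) is divided at the children's generation into 3 shares of 87,500. Chioma takes 87,500. The 2 shares of the deceased (Ronan and Niko) are combined into a pool of 175,000.
That pool (175,000) is divided at the grandchildren's generation equally among Ursula, Hector, Elif, Tavita, and Tamsin: 35,000 each.

Tavita receives 35,000.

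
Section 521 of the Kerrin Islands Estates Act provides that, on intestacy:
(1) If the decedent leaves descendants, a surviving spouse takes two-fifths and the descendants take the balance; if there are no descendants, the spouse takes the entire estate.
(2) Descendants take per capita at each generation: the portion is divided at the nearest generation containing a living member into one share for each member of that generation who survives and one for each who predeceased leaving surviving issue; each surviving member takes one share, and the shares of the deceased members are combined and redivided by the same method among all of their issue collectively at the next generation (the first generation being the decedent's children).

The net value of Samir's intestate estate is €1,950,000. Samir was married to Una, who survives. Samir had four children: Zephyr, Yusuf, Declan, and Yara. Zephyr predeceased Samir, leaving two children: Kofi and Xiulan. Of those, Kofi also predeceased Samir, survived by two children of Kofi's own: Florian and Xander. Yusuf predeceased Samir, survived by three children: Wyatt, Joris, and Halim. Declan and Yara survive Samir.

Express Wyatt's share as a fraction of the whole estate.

Wyatt receives 3/50 of the estate.

Una takes two-fifths of €1,950,000 = €780,000. The remaining €1,170,000 passes to the descendants.
The descendants' portion (€1,170,000) is divided at the children's generation into 4 shares of €292,500. Declan and Yara each take €292,500. The 2 shares of the deceased (Zephyr and Yusuf) are combined into a pool of €585,000.
That pool (€585,000) is divided at the grandchildren's generation into 5 shares of €117,000. Xiulan, Wyatt, Joris, and Halim each take €117,000. The remaining share for the deceased Kofi (€117,000) is carried to the next generation.
That pool (€117,000) is divided at the great-grandchildren's generation equally among Florian and Xander: €58,500 each.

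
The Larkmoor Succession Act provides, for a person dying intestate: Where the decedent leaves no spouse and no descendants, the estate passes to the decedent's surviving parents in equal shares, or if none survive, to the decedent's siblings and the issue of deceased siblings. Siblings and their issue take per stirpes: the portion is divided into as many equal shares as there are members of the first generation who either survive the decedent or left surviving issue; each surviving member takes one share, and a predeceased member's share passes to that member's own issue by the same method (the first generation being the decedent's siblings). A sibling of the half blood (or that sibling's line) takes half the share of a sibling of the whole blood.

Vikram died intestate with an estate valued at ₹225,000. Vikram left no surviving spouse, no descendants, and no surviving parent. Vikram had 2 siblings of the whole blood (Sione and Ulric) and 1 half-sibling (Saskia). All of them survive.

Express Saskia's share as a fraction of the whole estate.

The entire ₹225,000 passes to the siblings and their issue.
Counting each half-blood sibling's line as half a unit, there are 5/2 units in ₹225,000, so one unit is ₹90,000. Whole-blood lines (Sione and Ulric) take ₹90,000 each; half-blood lines (Saskia) take ₹45,000 each.

Saskia receives 1/5 of the estate.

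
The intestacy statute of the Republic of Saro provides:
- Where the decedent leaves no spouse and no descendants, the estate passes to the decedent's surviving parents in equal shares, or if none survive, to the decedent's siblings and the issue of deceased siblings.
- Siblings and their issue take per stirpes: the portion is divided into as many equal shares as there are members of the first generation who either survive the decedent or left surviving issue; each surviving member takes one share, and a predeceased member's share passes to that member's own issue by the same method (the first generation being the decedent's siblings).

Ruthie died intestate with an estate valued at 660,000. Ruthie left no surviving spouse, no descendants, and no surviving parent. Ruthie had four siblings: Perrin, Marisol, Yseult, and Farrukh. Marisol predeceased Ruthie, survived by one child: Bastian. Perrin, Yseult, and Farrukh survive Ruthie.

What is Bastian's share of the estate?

The entire 660,000 passes to the siblings and their issue.
That amount (660,000) is divided into 4 shares of 165,000: Perrin, Yseult, and Farrukh each take 165,000; Marisol's 165,000 share passes to Marisol's issue.
Marisol's share (165,000) passes entirely to Bastian.

Bastian receives 165,000.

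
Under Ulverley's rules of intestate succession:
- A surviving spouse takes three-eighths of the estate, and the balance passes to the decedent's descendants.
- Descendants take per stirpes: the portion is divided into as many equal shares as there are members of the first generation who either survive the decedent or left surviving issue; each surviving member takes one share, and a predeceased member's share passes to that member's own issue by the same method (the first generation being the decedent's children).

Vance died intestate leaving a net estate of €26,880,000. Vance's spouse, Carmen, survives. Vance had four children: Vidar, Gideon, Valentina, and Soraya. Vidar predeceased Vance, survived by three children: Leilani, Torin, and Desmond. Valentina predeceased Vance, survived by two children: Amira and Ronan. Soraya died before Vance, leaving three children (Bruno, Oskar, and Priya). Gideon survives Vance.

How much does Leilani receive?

Carmen takes three-eighths of €26,880,000 = €10,080,000. The remaining €16,800,000 passes to the descendants.
The descendants' portion (€16,800,000) is divided into 4 shares of €4,200,000: Gideon takes €4,200,000; Vidar's €4,200,000 share passes to Vidar's issue; Valentina's €4,200,000 share passes to Valentina's issue; Soraya's €4,200,000 share passes to Soraya's issue.
Vidar's share (€4,200,000) is divided into 3 shares of €1,400,000: Leilani, Torin, and Desmond each take €1,400,000.
Valentina's share (€4,200,000) is divided into 2 shares of €2,100,000: Amira and Ronan each take €2,100,000.
Soraya's share (€4,200,000) is divided into 3 shares of €1,400,000: Bruno, Oskar, and Priya each take €1,400,000.

Leilani receives €1,400,000.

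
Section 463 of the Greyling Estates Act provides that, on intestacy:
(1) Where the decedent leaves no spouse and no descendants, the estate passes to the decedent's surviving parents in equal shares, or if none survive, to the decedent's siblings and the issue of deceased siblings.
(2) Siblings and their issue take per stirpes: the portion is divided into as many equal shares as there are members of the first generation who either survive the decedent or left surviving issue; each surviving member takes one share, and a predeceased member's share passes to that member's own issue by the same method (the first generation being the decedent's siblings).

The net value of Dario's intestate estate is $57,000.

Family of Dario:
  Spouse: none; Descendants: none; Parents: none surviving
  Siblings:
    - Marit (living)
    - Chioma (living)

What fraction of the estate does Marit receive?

The entire $57,000 passes to the siblings and their issue.
That amount ($57,000) is divided into 2 shares of $28,500: Marit and Chioma each take $28,500.

Marit receives 1/2 of the estate.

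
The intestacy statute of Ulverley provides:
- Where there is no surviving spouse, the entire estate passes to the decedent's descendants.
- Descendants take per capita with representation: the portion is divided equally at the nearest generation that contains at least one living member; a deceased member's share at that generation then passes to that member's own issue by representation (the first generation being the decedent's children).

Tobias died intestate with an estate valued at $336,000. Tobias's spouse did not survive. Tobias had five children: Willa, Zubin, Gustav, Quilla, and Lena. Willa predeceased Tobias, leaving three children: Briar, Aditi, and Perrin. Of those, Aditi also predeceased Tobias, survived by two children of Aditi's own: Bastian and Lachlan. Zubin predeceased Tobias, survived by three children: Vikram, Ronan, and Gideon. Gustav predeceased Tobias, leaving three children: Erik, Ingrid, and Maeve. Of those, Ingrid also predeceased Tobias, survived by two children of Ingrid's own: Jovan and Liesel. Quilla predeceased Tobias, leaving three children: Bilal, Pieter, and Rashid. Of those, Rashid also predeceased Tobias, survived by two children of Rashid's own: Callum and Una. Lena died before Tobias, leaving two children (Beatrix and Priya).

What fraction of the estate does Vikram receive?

Vikram receives 1/14 of the estate.

The entire $336,000 passes to the descendants.
No child survives, so the initial division is made at the grandchildren's generation.
That amount ($336,000) is divided into 14 shares of $24,000: Briar, Perrin, Vikram, Ronan, Gideon, Erik, Maeve, Bilal, Pieter, Beatrix, and Priya each take $24,000; Aditi's $24,000 share passes to Aditi's issue; Ingrid's $24,000 share passes to Ingrid's issue; Rashid's $24,000 share passes to Rashid's issue.
Aditi's share ($24,000) is divided into 2 shares of $12,000: Bastian and Lachlan each take $12,000.
Ingrid's share ($24,000) is divided into 2 shares of $12,000: Jovan and Liesel each take $12,000.
Rashid's share ($24,000) is divided into 2 shares of $12,000: Callum and Una each take $12,000.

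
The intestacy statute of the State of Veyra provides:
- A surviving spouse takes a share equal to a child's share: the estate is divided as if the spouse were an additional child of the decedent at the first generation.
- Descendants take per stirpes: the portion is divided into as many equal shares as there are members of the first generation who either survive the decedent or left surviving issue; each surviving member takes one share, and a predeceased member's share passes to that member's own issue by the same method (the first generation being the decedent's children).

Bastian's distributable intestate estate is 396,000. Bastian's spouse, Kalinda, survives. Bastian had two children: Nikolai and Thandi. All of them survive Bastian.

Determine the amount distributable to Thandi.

Thandi receives 132,000.

The spouse counts as an additional share at the children's level, so there are 3 primary shares of 132,000. Kalinda takes one such share (132,000).
The children's combined portion (264,000) is divided into 2 shares of 132,000: Nikolai and Thandi each take 132,000.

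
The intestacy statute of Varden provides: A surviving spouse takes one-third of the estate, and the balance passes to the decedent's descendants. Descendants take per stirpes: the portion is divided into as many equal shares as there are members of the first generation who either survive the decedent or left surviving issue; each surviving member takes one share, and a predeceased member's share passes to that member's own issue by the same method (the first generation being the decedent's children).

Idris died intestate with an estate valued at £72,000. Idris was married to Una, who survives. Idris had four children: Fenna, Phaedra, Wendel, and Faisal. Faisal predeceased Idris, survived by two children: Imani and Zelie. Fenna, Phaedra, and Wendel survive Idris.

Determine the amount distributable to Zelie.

Zelie receives £6,000.

Una takes one-third of £72,000 = £24,000. The remaining £48,000 passes to the descendants.
The descendants' portion (£48,000) is divided into 4 shares of £12,000: Fenna, Phaedra, and Wendel each take £12,000; Faisal's £12,000 share passes to Faisal's issue.
Faisal's share (£12,000) is divided into 2 shares of £6,000: Imani and Zelie each take £6,000.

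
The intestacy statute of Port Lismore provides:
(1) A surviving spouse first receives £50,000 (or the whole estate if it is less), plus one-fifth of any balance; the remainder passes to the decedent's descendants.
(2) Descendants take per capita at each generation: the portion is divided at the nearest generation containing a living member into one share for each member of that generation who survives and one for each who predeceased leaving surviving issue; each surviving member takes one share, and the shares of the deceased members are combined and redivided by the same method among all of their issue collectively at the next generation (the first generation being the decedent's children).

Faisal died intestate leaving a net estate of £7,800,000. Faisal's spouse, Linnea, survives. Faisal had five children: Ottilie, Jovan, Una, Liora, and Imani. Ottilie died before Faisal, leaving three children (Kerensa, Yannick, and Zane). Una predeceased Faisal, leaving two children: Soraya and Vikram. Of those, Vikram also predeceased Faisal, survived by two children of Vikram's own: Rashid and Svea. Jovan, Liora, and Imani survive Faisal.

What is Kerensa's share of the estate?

Kerensa receives £496,000.

Linnea first takes £50,000, leaving a balance of £7,750,000. Linnea then takes one-fifth of the balance (£1,550,000), for a total of £1,600,000. The remaining £6,200,000 passes to the descendants.
The descendants' portion (£6,200,000) is divided at the children's generation into 5 shares of £1,240,000. Jovan, Liora, and Imani each take £1,240,000. The 2 shares of the deceased (Ottilie and Una) are combined into a pool of £2,480,000.
That pool (£2,480,000) is divided at the grandchildren's generation into 5 shares of £496,000. Kerensa, Yannick, Zane, and Soraya each take £496,000. The remaining share for the deceased Vikram (£496,000) is carried to the next generation.
That pool (£496,000) is divided at the great-grandchildren's generation equally among Rashid and Svea: £248,000 each.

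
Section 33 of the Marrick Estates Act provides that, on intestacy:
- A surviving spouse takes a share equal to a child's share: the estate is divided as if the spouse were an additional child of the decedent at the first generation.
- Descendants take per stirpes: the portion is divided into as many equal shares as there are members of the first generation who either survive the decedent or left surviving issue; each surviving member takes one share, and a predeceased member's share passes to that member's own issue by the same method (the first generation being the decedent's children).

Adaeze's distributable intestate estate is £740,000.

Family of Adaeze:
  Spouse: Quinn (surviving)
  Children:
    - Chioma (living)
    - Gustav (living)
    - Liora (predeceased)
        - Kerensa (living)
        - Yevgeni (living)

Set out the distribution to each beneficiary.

Quinn: £185,000; Chioma: £185,000; Gustav: £185,000; Kerensa: £92,500; Yevgeni: £92,500

The spouse counts as an additional share at the children's level, so there are 4 primary shares of £185,000. Quinn takes one such share (£185,000).
The children's combined portion (£555,000) is divided into 3 shares of £185,000: Chioma and Gustav each take £185,000; Liora's £185,000 share passes to Liora's issue.
Liora's share (£185,000) is divided into 2 shares of £92,500: Kerensa and Yevgeni each take £92,500.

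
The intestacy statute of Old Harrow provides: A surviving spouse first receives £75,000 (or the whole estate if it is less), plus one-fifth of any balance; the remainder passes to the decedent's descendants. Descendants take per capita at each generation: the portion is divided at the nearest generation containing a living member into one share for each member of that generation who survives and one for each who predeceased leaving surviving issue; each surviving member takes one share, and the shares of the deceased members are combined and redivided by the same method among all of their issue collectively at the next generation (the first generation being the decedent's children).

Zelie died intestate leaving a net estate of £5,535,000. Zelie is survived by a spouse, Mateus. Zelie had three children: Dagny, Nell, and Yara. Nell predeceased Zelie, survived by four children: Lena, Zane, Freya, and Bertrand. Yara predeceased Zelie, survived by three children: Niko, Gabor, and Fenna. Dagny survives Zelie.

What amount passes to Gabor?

Mateus first takes £75,000, leaving a balance of £5,460,000. Mateus then takes one-fifth of the balance (£1,092,000), for a total of £1,167,000. The remaining £4,368,000 passes to the descendants.
The descendants' portion (£4,368,000) is divided at the children's generation into 3 shares of £1,456,000. Dagny takes £1,456,000. The 2 shares of the deceased (Nell and Yara) are combined into a pool of £2,912,000.
That pool (£2,912,000) is divided at the grandchildren's generation equally among Lena, Zane, Freya, Bertrand, Niko, Gabor, and Fenna: £416,000 each.

Gabor receives £416,000.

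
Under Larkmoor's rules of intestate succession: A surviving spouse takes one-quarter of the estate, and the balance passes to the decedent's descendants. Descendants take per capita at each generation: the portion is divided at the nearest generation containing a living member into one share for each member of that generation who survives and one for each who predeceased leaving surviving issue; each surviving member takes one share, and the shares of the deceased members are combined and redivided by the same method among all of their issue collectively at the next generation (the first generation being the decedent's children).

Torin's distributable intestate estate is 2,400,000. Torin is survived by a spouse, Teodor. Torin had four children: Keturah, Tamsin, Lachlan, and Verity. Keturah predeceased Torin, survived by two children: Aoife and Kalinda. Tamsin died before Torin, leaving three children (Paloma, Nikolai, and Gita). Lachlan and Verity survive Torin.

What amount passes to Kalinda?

Kalinda receives 180,000.

Teodor takes one-quarter of 2,400,000 = 600,000. The remaining 1,800,000 passes to the descendants.
The descendants' portion (1,800,000) is divided at the children's generation into 4 shares of 450,000. Lachlan and Verity each take 450,000. The 2 shares of the deceased (Keturah and Tamsin) are combined into a pool of 900,000.
That pool (900,000) is divided at the grandchildren's generation equally among Aoife, Kalinda, Paloma, Nikolai, and Gita: 180,000 each.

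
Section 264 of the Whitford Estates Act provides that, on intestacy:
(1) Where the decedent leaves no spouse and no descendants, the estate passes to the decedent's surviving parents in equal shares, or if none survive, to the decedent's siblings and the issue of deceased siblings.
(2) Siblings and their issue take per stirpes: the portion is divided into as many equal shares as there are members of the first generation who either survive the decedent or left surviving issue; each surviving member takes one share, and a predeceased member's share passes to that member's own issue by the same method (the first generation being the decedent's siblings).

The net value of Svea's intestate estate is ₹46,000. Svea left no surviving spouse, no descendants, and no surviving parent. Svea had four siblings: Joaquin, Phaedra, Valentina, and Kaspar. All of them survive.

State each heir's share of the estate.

The entire ₹46,000 passes to the siblings and their issue.
That amount (₹46,000) is divided into 4 shares of ₹11,500: Joaquin, Phaedra, Valentina, and Kaspar each take ₹11,500.

Joaquin: ₹11,500; Phaedra: ₹11,500; Valentina: ₹11,500; Kaspar: ₹11,500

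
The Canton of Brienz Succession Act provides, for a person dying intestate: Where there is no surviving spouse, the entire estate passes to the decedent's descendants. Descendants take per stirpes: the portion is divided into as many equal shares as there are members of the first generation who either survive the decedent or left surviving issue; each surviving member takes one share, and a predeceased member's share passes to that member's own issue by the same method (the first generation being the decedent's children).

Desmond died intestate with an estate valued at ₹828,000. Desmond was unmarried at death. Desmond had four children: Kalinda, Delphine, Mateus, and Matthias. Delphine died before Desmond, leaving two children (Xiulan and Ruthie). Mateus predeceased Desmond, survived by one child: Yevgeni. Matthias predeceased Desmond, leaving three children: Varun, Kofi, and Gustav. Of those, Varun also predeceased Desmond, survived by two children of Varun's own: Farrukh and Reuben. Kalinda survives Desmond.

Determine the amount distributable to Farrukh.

The entire ₹828,000 passes to the descendants.
That amount (₹828,000) is divided into 4 shares of ₹207,000: Kalinda takes ₹207,000; Delphine's ₹207,000 share passes to Delphine's issue; Mateus's ₹207,000 share passes to Mateus's issue; Matthias's ₹207,000 share passes to Matthias's issue.
Delphine's share (₹207,000) is divided into 2 shares of ₹103,500: Xiulan and Ruthie each take ₹103,500.
Mateus's share (₹207,000) passes entirely to Yevgeni.
Matthias's share (₹207,000) is divided into 3 shares of ₹69,000: Kofi and Gustav each take ₹69,000; Varun's ₹69,000 share passes to Varun's issue.
Varun's share (₹69,000) is divided into 2 shares of ₹34,500: Farrukh and Reuben each take ₹34,500.

Farrukh receives ₹34,500.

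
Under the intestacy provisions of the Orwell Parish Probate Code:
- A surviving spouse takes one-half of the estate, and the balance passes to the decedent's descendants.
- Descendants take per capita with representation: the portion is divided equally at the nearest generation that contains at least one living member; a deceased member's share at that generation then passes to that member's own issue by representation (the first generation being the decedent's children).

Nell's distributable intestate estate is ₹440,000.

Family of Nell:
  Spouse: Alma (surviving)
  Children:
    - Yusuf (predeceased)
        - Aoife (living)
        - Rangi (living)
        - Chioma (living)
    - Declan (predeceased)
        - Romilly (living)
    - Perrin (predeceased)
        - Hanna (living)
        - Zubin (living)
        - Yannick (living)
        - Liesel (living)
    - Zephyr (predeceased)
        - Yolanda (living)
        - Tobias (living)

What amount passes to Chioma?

Alma takes one-half of ₹440,000 = ₹220,000. The remaining ₹220,000 passes to the descendants.
No child survives, so the initial division is made at the grandchildren's generation.
The descendants' portion (₹220,000) is divided into 10 shares of ₹22,000: Aoife, Rangi, Chioma, Romilly, Hanna, Zubin, Yannick, Liesel, Yolanda, and Tobias each take ₹22,000.

Chioma receives ₹22,000.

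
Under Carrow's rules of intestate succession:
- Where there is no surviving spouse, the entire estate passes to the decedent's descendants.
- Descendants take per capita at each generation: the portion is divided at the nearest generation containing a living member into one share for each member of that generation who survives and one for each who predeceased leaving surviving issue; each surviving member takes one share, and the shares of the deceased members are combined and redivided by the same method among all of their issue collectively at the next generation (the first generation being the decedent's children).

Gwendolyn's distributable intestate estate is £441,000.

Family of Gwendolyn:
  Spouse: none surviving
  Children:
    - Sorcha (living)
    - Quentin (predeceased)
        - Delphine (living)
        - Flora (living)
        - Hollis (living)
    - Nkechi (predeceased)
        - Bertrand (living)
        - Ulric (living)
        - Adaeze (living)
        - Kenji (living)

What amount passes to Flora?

The entire £441,000 passes to the descendants.
That amount (£441,000) is divided at the children's generation into 3 shares of £147,000. Sorcha takes £147,000. The 2 shares of the deceased (Quentin and Nkechi) are combined into a pool of £294,000.
That pool (£294,000) is divided at the grandchildren's generation equally among Delphine, Flora, Hollis, Bertrand, Ulric, Adaeze, and Kenji: £42,000 each.

Flora receives £42,000.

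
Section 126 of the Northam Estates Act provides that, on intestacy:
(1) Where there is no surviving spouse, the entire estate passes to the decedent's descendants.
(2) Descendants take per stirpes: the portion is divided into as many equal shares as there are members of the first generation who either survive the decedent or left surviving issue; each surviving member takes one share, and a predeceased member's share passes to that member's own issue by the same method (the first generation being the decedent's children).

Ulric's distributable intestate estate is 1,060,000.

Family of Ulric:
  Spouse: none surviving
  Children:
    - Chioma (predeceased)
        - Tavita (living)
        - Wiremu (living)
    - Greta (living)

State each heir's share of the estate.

The entire 1,060,000 passes to the descendants.
That amount (1,060,000) is divided into 2 shares of 530,000: Greta takes 530,000; Chioma's 530,000 share passes to Chioma's issue.
Chioma's share (530,000) is divided into 2 shares of 265,000: Tavita and Wiremu each take 265,000.

Tavita: 265,000; Wiremu: 265,000; Greta: 530,000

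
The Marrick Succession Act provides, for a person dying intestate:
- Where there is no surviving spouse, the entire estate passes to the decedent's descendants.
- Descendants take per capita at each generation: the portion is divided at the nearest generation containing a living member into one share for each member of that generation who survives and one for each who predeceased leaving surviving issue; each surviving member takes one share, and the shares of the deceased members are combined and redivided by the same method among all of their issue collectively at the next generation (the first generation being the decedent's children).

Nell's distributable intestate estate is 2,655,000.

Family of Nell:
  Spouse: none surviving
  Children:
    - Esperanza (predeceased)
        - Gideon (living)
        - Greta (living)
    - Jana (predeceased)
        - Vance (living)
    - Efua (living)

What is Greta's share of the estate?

Greta receives 590,000.

The entire 2,655,000 passes to the descendants.
That amount (2,655,000) is divided at the children's generation into 3 shares of 885,000. Efua takes 885,000. The 2 shares of the deceased (Esperanza and Jana) are combined into a pool of 1,770,000.
That pool (1,770,000) is divided at the grandchildren's generation equally among Gideon, Greta, and Vance: 590,000 each.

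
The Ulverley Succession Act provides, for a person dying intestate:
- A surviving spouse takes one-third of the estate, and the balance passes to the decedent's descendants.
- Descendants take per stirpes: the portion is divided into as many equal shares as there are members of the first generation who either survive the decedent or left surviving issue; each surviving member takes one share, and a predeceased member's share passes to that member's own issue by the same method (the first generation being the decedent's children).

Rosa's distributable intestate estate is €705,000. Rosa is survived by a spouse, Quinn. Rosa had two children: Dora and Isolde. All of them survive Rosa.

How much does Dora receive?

Dora receives €235,000.

Quinn takes one-third of €705,000 = €235,000. The remaining €470,000 passes to the descendants.
The descendants' portion (€470,000) is divided into 2 shares of €235,000: Dora and Isolde each take €235,000.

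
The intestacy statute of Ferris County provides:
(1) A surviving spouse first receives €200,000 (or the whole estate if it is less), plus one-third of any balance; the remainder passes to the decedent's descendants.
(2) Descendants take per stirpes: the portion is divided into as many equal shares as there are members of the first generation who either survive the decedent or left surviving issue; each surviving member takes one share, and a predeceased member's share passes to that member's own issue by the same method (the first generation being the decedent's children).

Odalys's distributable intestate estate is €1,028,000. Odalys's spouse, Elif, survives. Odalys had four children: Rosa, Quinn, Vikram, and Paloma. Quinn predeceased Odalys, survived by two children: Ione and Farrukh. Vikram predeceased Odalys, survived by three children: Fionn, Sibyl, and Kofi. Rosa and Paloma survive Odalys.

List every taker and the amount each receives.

Elif first takes €200,000, leaving a balance of €828,000. Elif then takes one-third of the balance (€276,000), for a total of €476,000. The remaining €552,000 passes to the descendants.
The descendants' portion (€552,000) is divided into 4 shares of €138,000: Rosa and Paloma each take €138,000; Quinn's €138,000 share passes to Quinn's issue; Vikram's €138,000 share passes to Vikram's issue.
Quinn's share (€138,000) is divided into 2 shares of €69,000: Ione and Farrukh each take €69,000.
Vikram's share (€138,000) is divided into 3 shares of €46,000: Fionn, Sibyl, and Kofi each take €46,000.

Elif: €476,000; Rosa: €138,000; Ione: €69,000; Farrukh: €69,000; Fionn: €46,000; Sibyl: €46,000; Kofi: €46,000; Paloma: €138,000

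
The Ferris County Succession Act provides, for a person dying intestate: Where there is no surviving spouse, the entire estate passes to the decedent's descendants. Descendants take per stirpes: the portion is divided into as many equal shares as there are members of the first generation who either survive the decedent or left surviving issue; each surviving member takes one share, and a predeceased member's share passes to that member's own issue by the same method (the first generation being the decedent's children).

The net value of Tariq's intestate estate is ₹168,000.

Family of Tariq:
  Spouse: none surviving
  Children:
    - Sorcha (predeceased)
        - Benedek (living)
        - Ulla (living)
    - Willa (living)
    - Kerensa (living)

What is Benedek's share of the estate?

The entire ₹168,000 passes to the descendants.
That amount (₹168,000) is divided into 3 shares of ₹56,000: Willa and Kerensa each take ₹56,000; Sorcha's ₹56,000 share passes to Sorcha's issue.
Sorcha's share (₹56,000) is divided into 2 shares of ₹28,000: Benedek and Ulla each take ₹28,000.

Benedek receives ₹28,000.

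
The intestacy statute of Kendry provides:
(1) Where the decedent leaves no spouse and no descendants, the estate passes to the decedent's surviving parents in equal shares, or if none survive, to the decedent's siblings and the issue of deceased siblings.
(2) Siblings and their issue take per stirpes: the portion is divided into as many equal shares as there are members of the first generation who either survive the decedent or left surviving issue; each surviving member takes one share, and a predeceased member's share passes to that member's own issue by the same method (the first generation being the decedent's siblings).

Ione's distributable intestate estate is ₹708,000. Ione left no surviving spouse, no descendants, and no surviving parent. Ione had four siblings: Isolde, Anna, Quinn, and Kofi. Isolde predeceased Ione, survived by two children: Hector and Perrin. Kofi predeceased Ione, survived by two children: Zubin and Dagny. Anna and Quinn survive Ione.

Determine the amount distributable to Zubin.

The entire ₹708,000 passes to the siblings and their issue.
That amount (₹708,000) is divided into 4 shares of ₹177,000: Anna and Quinn each take ₹177,000; Isolde's ₹177,000 share passes to Isolde's issue; Kofi's ₹177,000 share passes to Kofi's issue.
Isolde's share (₹177,000) is divided into 2 shares of ₹88,500: Hector and Perrin each take ₹88,500.
Kofi's share (₹177,000) is divided into 2 shares of ₹88,500: Zubin and Dagny each take ₹88,500.

Zubin receives ₹88,500.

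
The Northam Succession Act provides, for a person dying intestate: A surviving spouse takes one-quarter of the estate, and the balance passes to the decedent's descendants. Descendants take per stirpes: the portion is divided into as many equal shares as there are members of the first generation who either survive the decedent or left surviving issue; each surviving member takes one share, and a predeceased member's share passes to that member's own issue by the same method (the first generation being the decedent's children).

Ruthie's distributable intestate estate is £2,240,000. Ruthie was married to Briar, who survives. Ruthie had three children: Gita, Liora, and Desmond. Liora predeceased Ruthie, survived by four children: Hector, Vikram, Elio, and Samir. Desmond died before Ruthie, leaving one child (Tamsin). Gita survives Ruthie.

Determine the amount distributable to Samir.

Samir receives £140,000.

Briar takes one-quarter of £2,240,000 = £560,000. The remaining £1,680,000 passes to the descendants.
The descendants' portion (£1,680,000) is divided into 3 shares of £560,000: Gita takes £560,000; Liora's £560,000 share passes to Liora's issue; Desmond's £560,000 share passes to Desmond's issue.
Liora's share (£560,000) is divided into 4 shares of £140,000: Hector, Vikram, Elio, and Samir each take £140,000.
Desmond's share (£560,000) passes entirely to Tamsin.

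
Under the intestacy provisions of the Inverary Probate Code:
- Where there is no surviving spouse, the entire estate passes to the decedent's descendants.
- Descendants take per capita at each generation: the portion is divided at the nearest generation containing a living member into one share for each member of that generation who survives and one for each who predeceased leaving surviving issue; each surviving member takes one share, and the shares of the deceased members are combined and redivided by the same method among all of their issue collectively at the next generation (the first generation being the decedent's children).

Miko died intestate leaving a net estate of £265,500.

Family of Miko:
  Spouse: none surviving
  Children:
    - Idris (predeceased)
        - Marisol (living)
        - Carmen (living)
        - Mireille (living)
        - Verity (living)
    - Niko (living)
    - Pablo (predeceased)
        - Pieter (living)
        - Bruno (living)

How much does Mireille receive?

Mireille receives £29,500.

The entire £265,500 passes to the descendants.
That amount (£265,500) is divided at the children's generation into 3 shares of £88,500. Niko takes £88,500. The 2 shares of the deceased (Idris and Pablo) are combined into a pool of £177,000.
That pool (£177,000) is divided at the grandchildren's generation equally among Marisol, Carmen, Mireille, Verity, Pieter, and Bruno: £29,500 each.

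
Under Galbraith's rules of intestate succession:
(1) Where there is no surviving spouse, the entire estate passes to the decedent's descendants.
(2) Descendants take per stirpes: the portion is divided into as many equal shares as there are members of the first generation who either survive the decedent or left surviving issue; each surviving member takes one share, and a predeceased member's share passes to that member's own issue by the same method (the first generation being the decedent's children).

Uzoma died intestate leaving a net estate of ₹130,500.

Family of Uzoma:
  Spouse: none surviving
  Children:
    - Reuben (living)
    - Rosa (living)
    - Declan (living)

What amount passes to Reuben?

Reuben receives ₹43,500.

The entire ₹130,500 passes to the descendants.
That amount (₹130,500) is divided into 3 shares of ₹43,500: Reuben, Rosa, and Declan each take ₹43,500.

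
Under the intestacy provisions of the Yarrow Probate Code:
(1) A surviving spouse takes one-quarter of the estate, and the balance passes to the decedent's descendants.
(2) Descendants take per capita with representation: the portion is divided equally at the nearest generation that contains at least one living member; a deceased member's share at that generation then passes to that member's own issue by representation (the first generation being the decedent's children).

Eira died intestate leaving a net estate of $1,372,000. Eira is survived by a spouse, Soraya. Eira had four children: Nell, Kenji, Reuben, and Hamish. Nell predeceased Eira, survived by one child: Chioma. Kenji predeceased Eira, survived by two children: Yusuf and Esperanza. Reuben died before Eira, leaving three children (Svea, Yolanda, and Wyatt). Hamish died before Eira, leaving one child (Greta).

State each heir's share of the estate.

Soraya: $343,000; Chioma: $147,000; Yusuf: $147,000; Esperanza: $147,000; Svea: $147,000; Yolanda: $147,000; Wyatt: $147,000; Greta: $147,000

Soraya takes one-quarter of $1,372,000 = $343,000. The remaining $1,029,000 passes to the descendants.
No child survives, so the initial division is made at the grandchildren's generation.
The descendants' portion ($1,029,000) is divided into 7 shares of $147,000: Chioma, Yusuf, Esperanza, Svea, Yolanda, Wyatt, and Greta each take $147,000.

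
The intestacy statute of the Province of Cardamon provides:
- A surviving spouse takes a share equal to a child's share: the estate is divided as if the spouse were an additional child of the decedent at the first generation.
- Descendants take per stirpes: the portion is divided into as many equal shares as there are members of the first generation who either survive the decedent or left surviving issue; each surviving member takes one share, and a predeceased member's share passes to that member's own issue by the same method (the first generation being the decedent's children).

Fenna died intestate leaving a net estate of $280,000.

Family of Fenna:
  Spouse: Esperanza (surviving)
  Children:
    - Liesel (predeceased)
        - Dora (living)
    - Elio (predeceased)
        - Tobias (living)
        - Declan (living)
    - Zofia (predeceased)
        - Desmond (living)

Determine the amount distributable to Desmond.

The spouse counts as an additional share at the children's level, so there are 4 primary shares of $70,000. Esperanza takes one such share ($70,000).
The children's combined portion ($210,000) is divided into 3 shares of $70,000: Liesel's $70,000 share passes to Liesel's issue; Elio's $70,000 share passes to Elio's issue; Zofia's $70,000 share passes to Zofia's issue.
Liesel's share ($70,000) passes entirely to Dora.
Elio's share ($70,000) is divided into 2 shares of $35,000: Tobias and Declan each take $35,000.
Zofia's share ($70,000) passes entirely to Desmond.

Desmond receives $70,000.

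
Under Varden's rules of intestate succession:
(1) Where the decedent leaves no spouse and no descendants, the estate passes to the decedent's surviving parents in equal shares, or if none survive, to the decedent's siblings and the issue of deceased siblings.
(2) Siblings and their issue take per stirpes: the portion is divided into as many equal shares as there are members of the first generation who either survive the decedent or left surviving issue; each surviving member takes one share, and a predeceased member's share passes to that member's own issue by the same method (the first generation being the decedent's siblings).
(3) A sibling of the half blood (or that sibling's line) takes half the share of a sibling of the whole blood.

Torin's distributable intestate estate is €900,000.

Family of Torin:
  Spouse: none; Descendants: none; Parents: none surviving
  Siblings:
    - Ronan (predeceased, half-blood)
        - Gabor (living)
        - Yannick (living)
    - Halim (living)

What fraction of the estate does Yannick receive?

The entire €900,000 passes to the siblings and their issue.
Counting each half-blood sibling's line as half a unit, there are 3/2 units in €900,000, so one unit is €600,000. Whole-blood lines (Halim) take €600,000 each; half-blood lines (Ronan) take €300,000 each.
Ronan's share (€300,000) is divided into 2 shares of €150,000: Gabor and Yannick each take €150,000.

Yannick receives 1/6 of the estate.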